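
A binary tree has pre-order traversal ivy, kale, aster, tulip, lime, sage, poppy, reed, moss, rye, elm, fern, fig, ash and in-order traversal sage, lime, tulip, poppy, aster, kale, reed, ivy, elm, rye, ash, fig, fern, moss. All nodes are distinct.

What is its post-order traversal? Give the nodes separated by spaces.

sage lime poppy tulip aster reed kale elm ash fig fern rye moss ivy

The first element of pre-order is the root; it splits in-order into left and right subtrees.
Root ivy: left subtree has 7 nodes {sage, lime, tulip, poppy, aster, kale, reed}, right has 6 {elm, rye, ash, fig, fern, moss}.
  Root kale: left subtree has 5 nodes {sage, lime, tulip, poppy, aster}, right has 1 {reed}.
    Root aster: left subtree has 4 nodes {sage, lime, tulip, poppy}, right has 0 { }.
      Root tulip: left subtree has 2 nodes {sage, lime}, right has 1 {poppy}.
        Root lime: left subtree has 1 node {sage}, right has 0 { }.
  Root moss: left subtree has 5 nodes {elm, rye, ash, fig, fern}, right has 0 { }.
    Root rye: left subtree has 1 node {elm}, right has 3 {ash, fig, fern}.
      Root fern: left subtree has 2 nodes {ash, fig}, right has 0 { }.
        Root fig: left subtree has 1 node {ash}, right has 0 { }.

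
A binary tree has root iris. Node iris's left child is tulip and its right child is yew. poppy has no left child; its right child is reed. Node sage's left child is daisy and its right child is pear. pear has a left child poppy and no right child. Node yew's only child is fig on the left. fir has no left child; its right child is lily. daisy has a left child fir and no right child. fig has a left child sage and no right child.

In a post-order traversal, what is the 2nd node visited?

Post-order visits the left subtree, then the right subtree, then the node.
At iris: go left to tulip.
  tulip is a leaf — visit tulip.
At iris: go right to yew.
  At yew: go left to fig.
    At fig: go left to sage.
      At sage: go left to daisy.
        At daisy: go left to fir.
          At fir: no left child.
          At fir: go right to lily.
            lily is a leaf — visit lily.
          Visit fir.
        At daisy: no right child.
        Visit daisy.
      At sage: go right to pear.
        At pear: go left to poppy.
          At poppy: no left child.
          At poppy: go right to reed.
            reed is a leaf — visit reed.
          Visit poppy.
        At pear: no right child.
        Visit pear.
      Visit sage.
    At fig: no right child.
    Visit fig.
  At yew: no right child.
  Visit yew.
Visit iris.
Full post-order sequence: tulip, lily, fir, daisy, reed, poppy, pear, sage, fig, yew, iris.

lily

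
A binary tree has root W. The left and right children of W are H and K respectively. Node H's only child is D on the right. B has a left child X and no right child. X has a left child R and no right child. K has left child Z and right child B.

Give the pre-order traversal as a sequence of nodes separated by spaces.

Pre-order visits the node, then its left subtree, then its right subtree.
Visit W.
At W: go left to H.
  Visit H.
  At H: no left child.
  At H: go right to D.
    D is a leaf — visit D.
At W: go right to K.
  Visit K.
  At K: go left to Z.
    Z is a leaf — visit Z.
  At K: go right to B.
    Visit B.
    At B: go left to X.
      Visit X.
      At X: go left to R.
        R is a leaf — visit R.
      At X: no right child.
    At B: no right child.

W H D K Z B X R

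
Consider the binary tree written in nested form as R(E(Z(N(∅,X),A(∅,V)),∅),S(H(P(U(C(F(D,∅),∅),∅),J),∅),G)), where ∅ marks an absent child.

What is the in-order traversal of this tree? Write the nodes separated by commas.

In-order visits the left subtree, then the node, then the right subtree.
At R: go left to E.
  At E: go left to Z.
    At Z: go left to N.
      At N: no left child.
      Visit N.
      At N: go right to X.
        X is a leaf — visit X.
    Visit Z.
    At Z: go right to A.
      At A: no left child.
      Visit A.
      At A: go right to V.
        V is a leaf — visit V.
  Visit E.
  At E: no right child.
Visit R.
At R: go right to S.
  At S: go left to H.
    At H: go left to P.
      At P: go left to U.
        At U: go left to C.
          At C: go left to F.
            At F: go left to D.
              D is a leaf — visit D.
            Visit F.
            At F: no right child.
          Visit C.
          At C: no right child.
        Visit U.
        At U: no right child.
      Visit P.
      At P: go right to J.
        J is a leaf — visit J.
    Visit H.
    At H: no right child.
  Visit S.
  At S: go right to G.
    G is a leaf — visit G.

N, X, Z, A, V, E, R, D, F, C, U, P, J, H, S, G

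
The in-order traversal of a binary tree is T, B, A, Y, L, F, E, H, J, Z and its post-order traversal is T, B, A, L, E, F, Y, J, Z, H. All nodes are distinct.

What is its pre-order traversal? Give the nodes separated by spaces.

The last element of post-order is the root; it splits in-order into left and right subtrees.
Root H: left subtree has 7 nodes {T, B, A, Y, L, F, E}, right has 2 {J, Z}.
  Root Y: left subtree has 3 nodes {T, B, A}, right has 3 {L, F, E}.
    Root A: left subtree has 2 nodes {T, B}, right has 0 { }.
      Root B: left subtree has 1 node {T}, right has 0 { }.
    Root F: left subtree has 1 node {L}, right has 1 {E}.
  Root Z: left subtree has 1 node {J}, right has 0 { }.

H Y A B T F L E Z J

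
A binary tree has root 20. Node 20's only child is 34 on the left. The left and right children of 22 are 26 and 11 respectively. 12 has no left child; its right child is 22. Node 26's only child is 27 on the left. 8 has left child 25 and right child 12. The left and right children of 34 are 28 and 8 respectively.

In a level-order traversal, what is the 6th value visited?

12

Level-order visits nodes level by level from the root, left to right within each level.
Level 0: 20
Level 1: 34
Level 2: 28, 8
Level 3: 25, 12
Level 4: 22
Level 5: 26, 11
Level 6: 27
Full level-order sequence: 20, 34, 28, 8, 25, 12, 22, 26, 11, 27.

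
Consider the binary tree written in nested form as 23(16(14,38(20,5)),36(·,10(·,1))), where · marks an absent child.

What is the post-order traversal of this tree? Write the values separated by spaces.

Post-order visits the left subtree, then the right subtree, then the node.
At 23: go left to 16.
  At 16: go left to 14.
    14 is a leaf — visit 14.
  At 16: go right to 38.
    At 38: go left to 20.
      20 is a leaf — visit 20.
    At 38: go right to 5.
      5 is a leaf — visit 5.
    Visit 38.
  Visit 16.
At 23: go right to 36.
  At 36: no left child.
  At 36: go right to 10.
    At 10: no left child.
    At 10: go right to 1.
      1 is a leaf — visit 1.
    Visit 10.
  Visit 36.
Visit 23.

14 20 5 38 16 1 10 36 23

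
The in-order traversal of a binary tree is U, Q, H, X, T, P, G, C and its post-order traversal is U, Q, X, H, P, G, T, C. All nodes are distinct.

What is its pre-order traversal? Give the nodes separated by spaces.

C T H Q U X G P

The last element of post-order is the root; it splits in-order into left and right subtrees.
Root C: left subtree has 7 nodes {U, Q, H, X, T, P, G}, right has 0 { }.
  Root T: left subtree has 4 nodes {U, Q, H, X}, right has 2 {P, G}.
    Root H: left subtree has 2 nodes {U, Q}, right has 1 {X}.
      Root Q: left subtree has 1 node {U}, right has 0 { }.
    Root G: left subtree has 1 node {P}, right has 0 { }.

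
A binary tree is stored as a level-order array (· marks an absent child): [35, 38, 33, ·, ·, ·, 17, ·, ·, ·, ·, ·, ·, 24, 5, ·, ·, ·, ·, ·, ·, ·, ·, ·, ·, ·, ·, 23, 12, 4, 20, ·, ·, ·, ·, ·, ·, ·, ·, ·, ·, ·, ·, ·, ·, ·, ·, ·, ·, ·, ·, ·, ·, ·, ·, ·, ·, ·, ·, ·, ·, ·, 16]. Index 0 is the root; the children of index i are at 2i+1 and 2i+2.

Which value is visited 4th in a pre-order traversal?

Pre-order visits the node, then its left subtree, then its right subtree.
Visit 35.
At 35: go left to 38.
  38 is a leaf — visit 38.
At 35: go right to 33.
  Visit 33.
  At 33: no left child.
  At 33: go right to 17.
    Visit 17.
    At 17: go left to 24.
      Visit 24.
      At 24: go left to 23.
        23 is a leaf — visit 23.
      At 24: go right to 12.
        12 is a leaf — visit 12.
    At 17: go right to 5.
      Visit 5.
      At 5: go left to 4.
        4 is a leaf — visit 4.
      At 5: go right to 20.
        Visit 20.
        At 20: no left child.
        At 20: go right to 16.
          16 is a leaf — visit 16.
Full pre-order sequence: 35, 38, 33, 17, 24, 23, 12, 5, 4, 20, 16.

17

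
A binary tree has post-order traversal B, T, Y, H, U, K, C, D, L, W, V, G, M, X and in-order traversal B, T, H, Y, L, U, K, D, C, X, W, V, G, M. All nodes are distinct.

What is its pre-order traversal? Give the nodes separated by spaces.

X L H T B Y D K U C M G V W

The last element of post-order is the root; it splits in-order into left and right subtrees.
Root X: left subtree has 9 nodes {B, T, H, Y, L, U, K, D, C}, right has 4 {W, V, G, M}.
  Root L: left subtree has 4 nodes {B, T, H, Y}, right has 4 {U, K, D, C}.
    Root H: left subtree has 2 nodes {B, T}, right has 1 {Y}.
      Root T: left subtree has 1 node {B}, right has 0 { }.
    Root D: left subtree has 2 nodes {U, K}, right has 1 {C}.
      Root K: left subtree has 1 node {U}, right has 0 { }.
  Root M: left subtree has 3 nodes {W, V, G}, right has 0 { }.
    Root G: left subtree has 2 nodes {W, V}, right has 0 { }.
      Root V: left subtree has 1 node {W}, right has 0 { }.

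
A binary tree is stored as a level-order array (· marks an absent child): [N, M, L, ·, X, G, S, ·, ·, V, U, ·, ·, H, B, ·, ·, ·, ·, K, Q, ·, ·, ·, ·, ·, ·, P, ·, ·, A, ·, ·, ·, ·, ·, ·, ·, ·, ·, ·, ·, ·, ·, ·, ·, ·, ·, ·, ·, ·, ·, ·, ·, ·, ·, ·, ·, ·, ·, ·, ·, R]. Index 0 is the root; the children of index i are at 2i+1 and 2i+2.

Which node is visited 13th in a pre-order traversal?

Pre-order visits the node, then its left subtree, then its right subtree.
Visit N.
At N: go left to M.
  Visit M.
  At M: no left child.
  At M: go right to X.
    Visit X.
    At X: go left to V.
      Visit V.
      At V: go left to K.
        K is a leaf — visit K.
      At V: go right to Q.
        Q is a leaf — visit Q.
    At X: go right to U.
      U is a leaf — visit U.
At N: go right to L.
  Visit L.
  At L: go left to G.
    G is a leaf — visit G.
  At L: go right to S.
    Visit S.
    At S: go left to H.
      Visit H.
      At H: go left to P.
        P is a leaf — visit P.
      At H: no right child.
    At S: go right to B.
      Visit B.
      At B: no left child.
      At B: go right to A.
        Visit A.
        At A: no left child.
        At A: go right to R.
          R is a leaf — visit R.
Full pre-order sequence: N, M, X, V, K, Q, U, L, G, S, H, P, B, A, R.

B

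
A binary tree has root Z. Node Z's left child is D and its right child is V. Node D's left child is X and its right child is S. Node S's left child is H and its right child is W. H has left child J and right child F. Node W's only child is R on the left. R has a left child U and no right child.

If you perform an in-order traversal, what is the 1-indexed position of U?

7

In-order visits the left subtree, then the node, then the right subtree.
At Z: go left to D.
  At D: go left to X.
    X is a leaf — visit X.
  Visit D.
  At D: go right to S.
    At S: go left to H.
      At H: go left to J.
        J is a leaf — visit J.
      Visit H.
      At H: go right to F.
        F is a leaf — visit F.
    Visit S.
    At S: go right to W.
      At W: go left to R.
        At R: go left to U.
          U is a leaf — visit U.
        Visit R.
        At R: no right child.
      Visit W.
      At W: no right child.
Visit Z.
At Z: go right to V.
  V is a leaf — visit V.
Full in-order sequence: X, D, J, H, F, S, U, R, W, Z, V.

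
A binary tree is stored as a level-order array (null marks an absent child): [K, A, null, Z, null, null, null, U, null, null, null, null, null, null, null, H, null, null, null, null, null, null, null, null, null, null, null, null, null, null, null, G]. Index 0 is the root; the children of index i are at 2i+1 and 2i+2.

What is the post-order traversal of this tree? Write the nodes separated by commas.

Post-order visits the left subtree, then the right subtree, then the node.
At K: go left to A.
  At A: go left to Z.
    At Z: go left to U.
      At U: go left to H.
        At H: go left to G.
          G is a leaf — visit G.
        At H: no right child.
        Visit H.
      At U: no right child.
      Visit U.
    At Z: no right child.
    Visit Z.
  At A: no right child.
  Visit A.
At K: no right child.
Visit K.

G, H, U, Z, A, K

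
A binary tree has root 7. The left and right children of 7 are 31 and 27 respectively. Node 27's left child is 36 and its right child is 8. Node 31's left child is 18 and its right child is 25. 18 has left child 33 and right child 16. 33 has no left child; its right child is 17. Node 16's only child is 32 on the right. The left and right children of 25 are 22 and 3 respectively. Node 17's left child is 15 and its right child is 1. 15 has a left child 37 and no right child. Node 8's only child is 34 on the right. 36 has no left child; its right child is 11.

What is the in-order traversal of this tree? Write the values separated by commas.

In-order visits the left subtree, then the node, then the right subtree.
At 7: go left to 31.
  At 31: go left to 18.
    At 18: go left to 33.
      At 33: no left child.
      Visit 33.
      At 33: go right to 17.
        At 17: go left to 15.
          At 15: go left to 37.
            37 is a leaf — visit 37.
          Visit 15.
          At 15: no right child.
        Visit 17.
        At 17: go right to 1.
          1 is a leaf — visit 1.
    Visit 18.
    At 18: go right to 16.
      At 16: no left child.
      Visit 16.
      At 16: go right to 32.
        32 is a leaf — visit 32.
  Visit 31.
  At 31: go right to 25.
    At 25: go left to 22.
      22 is a leaf — visit 22.
    Visit 25.
    At 25: go right to 3.
      3 is a leaf — visit 3.
Visit 7.
At 7: go right to 27.
  At 27: go left to 36.
    At 36: no left child.
    Visit 36.
    At 36: go right to 11.
      11 is a leaf — visit 11.
  Visit 27.
  At 27: go right to 8.
    At 8: no left child.
    Visit 8.
    At 8: go right to 34.
      34 is a leaf — visit 34.

33, 37, 15, 17, 1, 18, 16, 32, 31, 22, 25, 3, 7, 36, 11, 27, 8, 34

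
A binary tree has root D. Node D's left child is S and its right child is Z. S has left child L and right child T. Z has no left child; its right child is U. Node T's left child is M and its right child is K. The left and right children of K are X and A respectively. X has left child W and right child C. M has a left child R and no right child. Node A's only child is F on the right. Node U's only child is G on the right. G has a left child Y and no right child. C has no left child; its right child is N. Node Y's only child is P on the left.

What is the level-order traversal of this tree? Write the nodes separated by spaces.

Level-order visits nodes level by level from the root, left to right within each level.
Level 0: D
Level 1: S, Z
Level 2: L, T, U
Level 3: M, K, G
Level 4: R, X, A, Y
Level 5: W, C, F, P
Level 6: N

D S Z L T U M K G R X A Y W C F P N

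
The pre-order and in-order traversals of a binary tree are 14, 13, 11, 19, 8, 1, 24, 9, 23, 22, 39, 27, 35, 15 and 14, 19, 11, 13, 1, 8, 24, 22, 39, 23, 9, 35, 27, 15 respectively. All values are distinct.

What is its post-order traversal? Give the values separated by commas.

The first element of pre-order is the root; it splits in-order into left and right subtrees.
Root 14: left subtree has 0 nodes { }, right has 13 {19, 11, 13, 1, 8, 24, 22, 39, 23, 9, 35, 27, 15}.
  Root 13: left subtree has 2 nodes {19, 11}, right has 10 {1, 8, 24, 22, 39, 23, 9, 35, 27, 15}.
    Root 11: left subtree has 1 node {19}, right has 0 { }.
    Root 8: left subtree has 1 node {1}, right has 8 {24, 22, 39, 23, 9, 35, 27, 15}.
      Root 24: left subtree has 0 nodes { }, right has 7 {22, 39, 23, 9, 35, 27, 15}.
        Root 9: left subtree has 3 nodes {22, 39, 23}, right has 3 {35, 27, 15}.
          Root 23: left subtree has 2 nodes {22, 39}, right has 0 { }.
            Root 22: left subtree has 0 nodes { }, right has 1 {39}.
          Root 27: left subtree has 1 node {35}, right has 1 {15}.

19, 11, 1, 39, 22, 23, 35, 15, 27, 9, 24, 8, 13, 14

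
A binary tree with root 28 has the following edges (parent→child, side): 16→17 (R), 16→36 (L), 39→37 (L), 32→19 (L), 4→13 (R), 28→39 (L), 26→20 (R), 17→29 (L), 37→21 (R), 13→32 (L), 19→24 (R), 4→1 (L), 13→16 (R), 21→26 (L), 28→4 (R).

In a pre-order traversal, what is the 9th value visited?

Pre-order visits the node, then its left subtree, then its right subtree.
Visit 28.
At 28: go left to 39.
  Visit 39.
  At 39: go left to 37.
    Visit 37.
    At 37: no left child.
    At 37: go right to 21.
      Visit 21.
      At 21: go left to 26.
        Visit 26.
        At 26: no left child.
        At 26: go right to 20.
          20 is a leaf — visit 20.
      At 21: no right child.
  At 39: no right child.
At 28: go right to 4.
  Visit 4.
  At 4: go left to 1.
    1 is a leaf — visit 1.
  At 4: go right to 13.
    Visit 13.
    At 13: go left to 32.
      Visit 32.
      At 32: go left to 19.
        Visit 19.
        At 19: no left child.
        At 19: go right to 24.
          24 is a leaf — visit 24.
      At 32: no right child.
    At 13: go right to 16.
      Visit 16.
      At 16: go left to 36.
        36 is a leaf — visit 36.
      At 16: go right to 17.
        Visit 17.
        At 17: go left to 29.
          29 is a leaf — visit 29.
        At 17: no right child.
Full pre-order sequence: 28, 39, 37, 21, 26, 20, 4, 1, 13, 32, 19, 24, 16, 36, 17, 29.

13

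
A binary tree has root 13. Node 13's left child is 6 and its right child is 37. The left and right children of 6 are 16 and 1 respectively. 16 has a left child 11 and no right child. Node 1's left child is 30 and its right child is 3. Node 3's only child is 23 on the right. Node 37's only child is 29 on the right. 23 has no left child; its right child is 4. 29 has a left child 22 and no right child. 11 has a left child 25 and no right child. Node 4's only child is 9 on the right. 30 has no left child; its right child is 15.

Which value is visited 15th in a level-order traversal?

Level-order visits nodes level by level from the root, left to right within each level.
Level 0: 13
Level 1: 6, 37
Level 2: 16, 1, 29
Level 3: 11, 30, 3, 22
Level 4: 25, 15, 23
Level 5: 4
Level 6: 9
Full level-order sequence: 13, 6, 37, 16, 1, 29, 11, 30, 3, 22, 25, 15, 23, 4, 9.

9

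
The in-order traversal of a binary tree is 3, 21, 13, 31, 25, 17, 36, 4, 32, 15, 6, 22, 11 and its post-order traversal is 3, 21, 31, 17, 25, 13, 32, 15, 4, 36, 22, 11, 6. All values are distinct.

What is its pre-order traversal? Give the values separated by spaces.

6 36 13 21 3 25 31 17 4 15 32 11 22

The last element of post-order is the root; it splits in-order into left and right subtrees.
Root 6: left subtree has 10 nodes {3, 21, 13, 31, 25, 17, 36, 4, 32, 15}, right has 2 {22, 11}.
  Root 36: left subtree has 6 nodes {3, 21, 13, 31, 25, 17}, right has 3 {4, 32, 15}.
    Root 13: left subtree has 2 nodes {3, 21}, right has 3 {31, 25, 17}.
      Root 21: left subtree has 1 node {3}, right has 0 { }.
      Root 25: left subtree has 1 node {31}, right has 1 {17}.
    Root 4: left subtree has 0 nodes { }, right has 2 {32, 15}.
      Root 15: left subtree has 1 node {32}, right has 0 { }.
  Root 11: left subtree has 1 node {22}, right has 0 { }.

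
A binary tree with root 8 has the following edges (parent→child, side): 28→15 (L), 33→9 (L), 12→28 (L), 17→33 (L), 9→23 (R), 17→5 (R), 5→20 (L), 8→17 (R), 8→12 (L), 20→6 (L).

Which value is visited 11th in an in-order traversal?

In-order visits the left subtree, then the node, then the right subtree.
At 8: go left to 12.
  At 12: go left to 28.
    At 28: go left to 15.
      15 is a leaf — visit 15.
    Visit 28.
    At 28: no right child.
  Visit 12.
  At 12: no right child.
Visit 8.
At 8: go right to 17.
  At 17: go left to 33.
    At 33: go left to 9.
      At 9: no left child.
      Visit 9.
      At 9: go right to 23.
        23 is a leaf — visit 23.
    Visit 33.
    At 33: no right child.
  Visit 17.
  At 17: go right to 5.
    At 5: go left to 20.
      At 20: go left to 6.
        6 is a leaf — visit 6.
      Visit 20.
      At 20: no right child.
    Visit 5.
    At 5: no right child.
Full in-order sequence: 15, 28, 12, 8, 9, 23, 33, 17, 6, 20, 5.

5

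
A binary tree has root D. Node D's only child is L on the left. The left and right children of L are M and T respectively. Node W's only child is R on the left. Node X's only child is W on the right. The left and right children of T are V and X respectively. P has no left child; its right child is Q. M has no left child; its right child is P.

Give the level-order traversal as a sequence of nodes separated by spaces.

D L M T P V X Q W R

Level-order visits nodes level by level from the root, left to right within each level.
Level 0: D
Level 1: L
Level 2: M, T
Level 3: P, V, X
Level 4: Q, W
Level 5: R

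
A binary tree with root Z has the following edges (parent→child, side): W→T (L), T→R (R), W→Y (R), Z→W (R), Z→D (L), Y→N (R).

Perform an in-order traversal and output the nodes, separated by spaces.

D Z T R W Y N

In-order visits the left subtree, then the node, then the right subtree.
At Z: go left to D.
  D is a leaf — visit D.
Visit Z.
At Z: go right to W.
  At W: go left to T.
    At T: no left child.
    Visit T.
    At T: go right to R.
      R is a leaf — visit R.
  Visit W.
  At W: go right to Y.
    At Y: no left child.
    Visit Y.
    At Y: go right to N.
      N is a leaf — visit N.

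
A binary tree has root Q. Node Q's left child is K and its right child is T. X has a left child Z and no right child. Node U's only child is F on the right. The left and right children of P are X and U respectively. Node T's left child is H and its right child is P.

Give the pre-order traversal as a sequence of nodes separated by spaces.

Q K T H P X Z U F

Pre-order visits the node, then its left subtree, then its right subtree.
Visit Q.
At Q: go left to K.
  K is a leaf — visit K.
At Q: go right to T.
  Visit T.
  At T: go left to H.
    H is a leaf — visit H.
  At T: go right to P.
    Visit P.
    At P: go left to X.
      Visit X.
      At X: go left to Z.
        Z is a leaf — visit Z.
      At X: no right child.
    At P: go right to U.
      Visit U.
      At U: no left child.
      At U: go right to F.
        F is a leaf — visit F.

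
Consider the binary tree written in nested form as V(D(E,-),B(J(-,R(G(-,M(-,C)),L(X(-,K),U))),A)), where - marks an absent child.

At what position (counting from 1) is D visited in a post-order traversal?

Post-order visits the left subtree, then the right subtree, then the node.
At V: go left to D.
  At D: go left to E.
    E is a leaf — visit E.
  At D: no right child.
  Visit D.
At V: go right to B.
  At B: go left to J.
    At J: no left child.
    At J: go right to R.
      At R: go left to G.
        At G: no left child.
        At G: go right to M.
          At M: no left child.
          At M: go right to C.
            C is a leaf — visit C.
          Visit M.
        Visit G.
      At R: go right to L.
        At L: go left to X.
          At X: no left child.
          At X: go right to K.
            K is a leaf — visit K.
          Visit X.
        At L: go right to U.
          U is a leaf — visit U.
        Visit L.
      Visit R.
    Visit J.
  At B: go right to A.
    A is a leaf — visit A.
  Visit B.
Visit V.
Full post-order sequence: E, D, C, M, G, K, X, U, L, R, J, A, B, V.

2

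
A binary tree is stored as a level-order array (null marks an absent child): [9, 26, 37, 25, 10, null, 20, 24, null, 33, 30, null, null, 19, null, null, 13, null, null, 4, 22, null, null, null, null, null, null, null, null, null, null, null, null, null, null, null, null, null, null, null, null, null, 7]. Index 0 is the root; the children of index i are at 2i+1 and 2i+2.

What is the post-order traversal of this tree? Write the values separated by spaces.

13 24 25 4 7 22 33 30 10 26 19 20 37 9

Post-order visits the left subtree, then the right subtree, then the node.
At 9: go left to 26.
  At 26: go left to 25.
    At 25: go left to 24.
      At 24: no left child.
      At 24: go right to 13.
        13 is a leaf — visit 13.
      Visit 24.
    At 25: no right child.
    Visit 25.
  At 26: go right to 10.
    At 10: go left to 33.
      At 33: go left to 4.
        4 is a leaf — visit 4.
      At 33: go right to 22.
        At 22: no left child.
        At 22: go right to 7.
          7 is a leaf — visit 7.
        Visit 22.
      Visit 33.
    At 10: go right to 30.
      30 is a leaf — visit 30.
    Visit 10.
  Visit 26.
At 9: go right to 37.
  At 37: no left child.
  At 37: go right to 20.
    At 20: go left to 19.
      19 is a leaf — visit 19.
    At 20: no right child.
    Visit 20.
  Visit 37.
Visit 9.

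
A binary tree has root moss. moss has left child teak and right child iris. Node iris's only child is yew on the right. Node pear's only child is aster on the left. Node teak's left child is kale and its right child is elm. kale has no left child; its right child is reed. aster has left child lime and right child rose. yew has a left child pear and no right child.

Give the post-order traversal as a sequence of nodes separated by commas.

reed, kale, elm, teak, lime, rose, aster, pear, yew, iris, moss

Post-order visits the left subtree, then the right subtree, then the node.
At moss: go left to teak.
  At teak: go left to kale.
    At kale: no left child.
    At kale: go right to reed.
      reed is a leaf — visit reed.
    Visit kale.
  At teak: go right to elm.
    elm is a leaf — visit elm.
  Visit teak.
At moss: go right to iris.
  At iris: no left child.
  At iris: go right to yew.
    At yew: go left to pear.
      At pear: go left to aster.
        At aster: go left to lime.
          lime is a leaf — visit lime.
        At aster: go right to rose.
          rose is a leaf — visit rose.
        Visit aster.
      At pear: no right child.
      Visit pear.
    At yew: no right child.
    Visit yew.
  Visit iris.
Visit moss.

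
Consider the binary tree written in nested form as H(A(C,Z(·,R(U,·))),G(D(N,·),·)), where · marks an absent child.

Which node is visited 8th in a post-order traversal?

G

Post-order visits the left subtree, then the right subtree, then the node.
At H: go left to A.
  At A: go left to C.
    C is a leaf — visit C.
  At A: go right to Z.
    At Z: no left child.
    At Z: go right to R.
      At R: go left to U.
        U is a leaf — visit U.
      At R: no right child.
      Visit R.
    Visit Z.
  Visit A.
At H: go right to G.
  At G: go left to D.
    At D: go left to N.
      N is a leaf — visit N.
    At D: no right child.
    Visit D.
  At G: no right child.
  Visit G.
Visit H.
Full post-order sequence: C, U, R, Z, A, N, D, G, H.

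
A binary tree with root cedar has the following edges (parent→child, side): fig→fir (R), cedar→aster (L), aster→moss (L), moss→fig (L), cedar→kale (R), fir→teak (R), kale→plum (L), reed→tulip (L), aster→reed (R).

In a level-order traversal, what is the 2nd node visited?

Level-order visits nodes level by level from the root, left to right within each level.
Level 0: cedar
Level 1: aster, kale
Level 2: moss, reed, plum
Level 3: fig, tulip
Level 4: fir
Level 5: teak
Full level-order sequence: cedar, aster, kale, moss, reed, plum, fig, tulip, fir, teak.

aster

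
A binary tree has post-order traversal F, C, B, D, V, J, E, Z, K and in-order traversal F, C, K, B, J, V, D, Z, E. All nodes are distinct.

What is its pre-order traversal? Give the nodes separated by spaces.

K C F Z J B V D E

The last element of post-order is the root; it splits in-order into left and right subtrees.
Root K: left subtree has 2 nodes {F, C}, right has 6 {B, J, V, D, Z, E}.
  Root C: left subtree has 1 node {F}, right has 0 { }.
  Root Z: left subtree has 4 nodes {B, J, V, D}, right has 1 {E}.
    Root J: left subtree has 1 node {B}, right has 2 {V, D}.
      Root V: left subtree has 0 nodes { }, right has 1 {D}.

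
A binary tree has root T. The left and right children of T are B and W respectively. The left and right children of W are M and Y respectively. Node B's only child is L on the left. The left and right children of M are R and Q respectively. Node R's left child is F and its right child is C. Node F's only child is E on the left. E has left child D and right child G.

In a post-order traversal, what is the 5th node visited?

E

Post-order visits the left subtree, then the right subtree, then the node.
At T: go left to B.
  At B: go left to L.
    L is a leaf — visit L.
  At B: no right child.
  Visit B.
At T: go right to W.
  At W: go left to M.
    At M: go left to R.
      At R: go left to F.
        At F: go left to E.
          At E: go left to D.
            D is a leaf — visit D.
          At E: go right to G.
            G is a leaf — visit G.
          Visit E.
        At F: no right child.
        Visit F.
      At R: go right to C.
        C is a leaf — visit C.
      Visit R.
    At M: go right to Q.
      Q is a leaf — visit Q.
    Visit M.
  At W: go right to Y.
    Y is a leaf — visit Y.
  Visit W.
Visit T.
Full post-order sequence: L, B, D, G, E, F, C, R, Q, M, Y, W, T.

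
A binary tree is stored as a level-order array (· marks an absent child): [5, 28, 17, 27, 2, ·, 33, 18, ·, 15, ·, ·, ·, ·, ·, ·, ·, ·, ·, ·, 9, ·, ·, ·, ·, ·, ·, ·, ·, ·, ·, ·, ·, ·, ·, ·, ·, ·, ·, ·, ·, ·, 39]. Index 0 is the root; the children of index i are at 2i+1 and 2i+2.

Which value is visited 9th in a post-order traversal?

17

Post-order visits the left subtree, then the right subtree, then the node.
At 5: go left to 28.
  At 28: go left to 27.
    At 27: go left to 18.
      18 is a leaf — visit 18.
    At 27: no right child.
    Visit 27.
  At 28: go right to 2.
    At 2: go left to 15.
      At 15: no left child.
      At 15: go right to 9.
        At 9: no left child.
        At 9: go right to 39.
          39 is a leaf — visit 39.
        Visit 9.
      Visit 15.
    At 2: no right child.
    Visit 2.
  Visit 28.
At 5: go right to 17.
  At 17: no left child.
  At 17: go right to 33.
    33 is a leaf — visit 33.
  Visit 17.
Visit 5.
Full post-order sequence: 18, 27, 39, 9, 15, 2, 28, 33, 17, 5.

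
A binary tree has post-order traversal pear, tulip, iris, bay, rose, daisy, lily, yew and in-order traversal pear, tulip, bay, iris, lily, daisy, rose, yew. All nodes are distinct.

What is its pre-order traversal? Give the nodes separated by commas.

yew, lily, bay, tulip, pear, iris, daisy, rose

The last element of post-order is the root; it splits in-order into left and right subtrees.
Root yew: left subtree has 7 nodes {pear, tulip, bay, iris, lily, daisy, rose}, right has 0 { }.
  Root lily: left subtree has 4 nodes {pear, tulip, bay, iris}, right has 2 {daisy, rose}.
    Root bay: left subtree has 2 nodes {pear, tulip}, right has 1 {iris}.
      Root tulip: left subtree has 1 node {pear}, right has 0 { }.
    Root daisy: left subtree has 0 nodes { }, right has 1 {rose}.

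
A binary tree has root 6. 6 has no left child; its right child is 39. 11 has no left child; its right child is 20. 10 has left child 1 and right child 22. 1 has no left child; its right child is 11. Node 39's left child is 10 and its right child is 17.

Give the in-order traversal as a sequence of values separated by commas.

In-order visits the left subtree, then the node, then the right subtree.
At 6: no left child.
Visit 6.
At 6: go right to 39.
  At 39: go left to 10.
    At 10: go left to 1.
      At 1: no left child.
      Visit 1.
      At 1: go right to 11.
        At 11: no left child.
        Visit 11.
        At 11: go right to 20.
          20 is a leaf — visit 20.
    Visit 10.
    At 10: go right to 22.
      22 is a leaf — visit 22.
  Visit 39.
  At 39: go right to 17.
    17 is a leaf — visit 17.

6, 1, 11, 20, 10, 22, 39, 17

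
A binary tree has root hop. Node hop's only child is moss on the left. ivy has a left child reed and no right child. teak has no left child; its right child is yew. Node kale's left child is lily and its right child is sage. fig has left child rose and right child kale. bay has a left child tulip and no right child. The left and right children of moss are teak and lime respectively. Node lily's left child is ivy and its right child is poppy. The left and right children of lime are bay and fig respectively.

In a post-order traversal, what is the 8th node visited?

Post-order visits the left subtree, then the right subtree, then the node.
At hop: go left to moss.
  At moss: go left to teak.
    At teak: no left child.
    At teak: go right to yew.
      yew is a leaf — visit yew.
    Visit teak.
  At moss: go right to lime.
    At lime: go left to bay.
      At bay: go left to tulip.
        tulip is a leaf — visit tulip.
      At bay: no right child.
      Visit bay.
    At lime: go right to fig.
      At fig: go left to rose.
        rose is a leaf — visit rose.
      At fig: go right to kale.
        At kale: go left to lily.
          At lily: go left to ivy.
            At ivy: go left to reed.
              reed is a leaf — visit reed.
            At ivy: no right child.
            Visit ivy.
          At lily: go right to poppy.
            poppy is a leaf — visit poppy.
          Visit lily.
        At kale: go right to sage.
          sage is a leaf — visit sage.
        Visit kale.
      Visit fig.
    Visit lime.
  Visit moss.
At hop: no right child.
Visit hop.
Full post-order sequence: yew, teak, tulip, bay, rose, reed, ivy, poppy, lily, sage, kale, fig, lime, moss, hop.

poppy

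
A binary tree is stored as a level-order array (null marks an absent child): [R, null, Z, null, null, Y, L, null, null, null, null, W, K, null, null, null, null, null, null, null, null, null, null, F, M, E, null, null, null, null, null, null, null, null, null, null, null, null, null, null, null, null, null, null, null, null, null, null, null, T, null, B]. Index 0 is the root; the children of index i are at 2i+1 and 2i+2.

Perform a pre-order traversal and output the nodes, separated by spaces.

R Z Y W F M T K E B L

Pre-order visits the node, then its left subtree, then its right subtree.
Visit R.
At R: no left child.
At R: go right to Z.
  Visit Z.
  At Z: go left to Y.
    Visit Y.
    At Y: go left to W.
      Visit W.
      At W: go left to F.
        F is a leaf — visit F.
      At W: go right to M.
        Visit M.
        At M: go left to T.
          T is a leaf — visit T.
        At M: no right child.
    At Y: go right to K.
      Visit K.
      At K: go left to E.
        Visit E.
        At E: go left to B.
          B is a leaf — visit B.
        At E: no right child.
      At K: no right child.
  At Z: go right to L.
    L is a leaf — visit L.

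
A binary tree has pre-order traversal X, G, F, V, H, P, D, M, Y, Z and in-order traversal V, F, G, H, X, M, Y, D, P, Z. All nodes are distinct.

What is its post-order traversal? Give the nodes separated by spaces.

The first element of pre-order is the root; it splits in-order into left and right subtrees.
Root X: left subtree has 4 nodes {V, F, G, H}, right has 5 {M, Y, D, P, Z}.
  Root G: left subtree has 2 nodes {V, F}, right has 1 {H}.
    Root F: left subtree has 1 node {V}, right has 0 { }.
  Root P: left subtree has 3 nodes {M, Y, D}, right has 1 {Z}.
    Root D: left subtree has 2 nodes {M, Y}, right has 0 { }.
      Root M: left subtree has 0 nodes { }, right has 1 {Y}.

V F H G Y M D Z P X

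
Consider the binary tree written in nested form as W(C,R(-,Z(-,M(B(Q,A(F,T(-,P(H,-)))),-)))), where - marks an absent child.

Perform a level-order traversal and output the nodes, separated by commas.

Level-order visits nodes level by level from the root, left to right within each level.
Level 0: W
Level 1: C, R
Level 2: Z
Level 3: M
Level 4: B
Level 5: Q, A
Level 6: F, T
Level 7: P
Level 8: H

W, C, R, Z, M, B, Q, A, F, T, P, H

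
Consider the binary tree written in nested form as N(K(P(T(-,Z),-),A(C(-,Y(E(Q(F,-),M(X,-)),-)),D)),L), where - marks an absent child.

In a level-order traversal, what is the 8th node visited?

Level-order visits nodes level by level from the root, left to right within each level.
Level 0: N
Level 1: K, L
Level 2: P, A
Level 3: T, C, D
Level 4: Z, Y
Level 5: E
Level 6: Q, M
Level 7: F, X
Full level-order sequence: N, K, L, P, A, T, C, D, Z, Y, E, Q, M, F, X.

D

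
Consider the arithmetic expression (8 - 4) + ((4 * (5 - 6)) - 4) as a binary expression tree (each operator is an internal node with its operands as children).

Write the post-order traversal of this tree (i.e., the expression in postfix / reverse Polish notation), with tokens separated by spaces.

8 4 - 4 5 6 - * 4 - +

Post-order on an expression tree gives postfix notation: for each operator, emit left operand, right operand, then the operator.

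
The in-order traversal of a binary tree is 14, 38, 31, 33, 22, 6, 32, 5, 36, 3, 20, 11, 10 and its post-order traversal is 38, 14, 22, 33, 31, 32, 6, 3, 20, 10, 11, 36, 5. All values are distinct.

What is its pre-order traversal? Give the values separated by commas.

5, 6, 31, 14, 38, 33, 22, 32, 36, 11, 20, 3, 10

The last element of post-order is the root; it splits in-order into left and right subtrees.
Root 5: left subtree has 7 nodes {14, 38, 31, 33, 22, 6, 32}, right has 5 {36, 3, 20, 11, 10}.
  Root 6: left subtree has 5 nodes {14, 38, 31, 33, 22}, right has 1 {32}.
    Root 31: left subtree has 2 nodes {14, 38}, right has 2 {33, 22}.
      Root 14: left subtree has 0 nodes { }, right has 1 {38}.
      Root 33: left subtree has 0 nodes { }, right has 1 {22}.
  Root 36: left subtree has 0 nodes { }, right has 4 {3, 20, 11, 10}.
    Root 11: left subtree has 2 nodes {3, 20}, right has 1 {10}.
      Root 20: left subtree has 1 node {3}, right has 0 { }.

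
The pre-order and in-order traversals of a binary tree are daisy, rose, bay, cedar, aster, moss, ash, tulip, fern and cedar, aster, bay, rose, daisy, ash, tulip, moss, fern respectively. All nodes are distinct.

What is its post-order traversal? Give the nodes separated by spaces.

aster cedar bay rose tulip ash fern moss daisy

The first element of pre-order is the root; it splits in-order into left and right subtrees.
Root daisy: left subtree has 4 nodes {cedar, aster, bay, rose}, right has 4 {ash, tulip, moss, fern}.
  Root rose: left subtree has 3 nodes {cedar, aster, bay}, right has 0 { }.
    Root bay: left subtree has 2 nodes {cedar, aster}, right has 0 { }.
      Root cedar: left subtree has 0 nodes { }, right has 1 {aster}.
  Root moss: left subtree has 2 nodes {ash, tulip}, right has 1 {fern}.
    Root ash: left subtree has 0 nodes { }, right has 1 {tulip}.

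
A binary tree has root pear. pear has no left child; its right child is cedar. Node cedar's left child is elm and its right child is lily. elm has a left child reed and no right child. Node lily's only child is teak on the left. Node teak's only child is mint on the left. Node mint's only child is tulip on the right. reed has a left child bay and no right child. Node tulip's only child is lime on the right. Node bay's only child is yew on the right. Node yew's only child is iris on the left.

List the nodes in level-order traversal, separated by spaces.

pear cedar elm lily reed teak bay mint yew tulip iris lime

Level-order visits nodes level by level from the root, left to right within each level.
Level 0: pear
Level 1: cedar
Level 2: elm, lily
Level 3: reed, teak
Level 4: bay, mint
Level 5: yew, tulip
Level 6: iris, lime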